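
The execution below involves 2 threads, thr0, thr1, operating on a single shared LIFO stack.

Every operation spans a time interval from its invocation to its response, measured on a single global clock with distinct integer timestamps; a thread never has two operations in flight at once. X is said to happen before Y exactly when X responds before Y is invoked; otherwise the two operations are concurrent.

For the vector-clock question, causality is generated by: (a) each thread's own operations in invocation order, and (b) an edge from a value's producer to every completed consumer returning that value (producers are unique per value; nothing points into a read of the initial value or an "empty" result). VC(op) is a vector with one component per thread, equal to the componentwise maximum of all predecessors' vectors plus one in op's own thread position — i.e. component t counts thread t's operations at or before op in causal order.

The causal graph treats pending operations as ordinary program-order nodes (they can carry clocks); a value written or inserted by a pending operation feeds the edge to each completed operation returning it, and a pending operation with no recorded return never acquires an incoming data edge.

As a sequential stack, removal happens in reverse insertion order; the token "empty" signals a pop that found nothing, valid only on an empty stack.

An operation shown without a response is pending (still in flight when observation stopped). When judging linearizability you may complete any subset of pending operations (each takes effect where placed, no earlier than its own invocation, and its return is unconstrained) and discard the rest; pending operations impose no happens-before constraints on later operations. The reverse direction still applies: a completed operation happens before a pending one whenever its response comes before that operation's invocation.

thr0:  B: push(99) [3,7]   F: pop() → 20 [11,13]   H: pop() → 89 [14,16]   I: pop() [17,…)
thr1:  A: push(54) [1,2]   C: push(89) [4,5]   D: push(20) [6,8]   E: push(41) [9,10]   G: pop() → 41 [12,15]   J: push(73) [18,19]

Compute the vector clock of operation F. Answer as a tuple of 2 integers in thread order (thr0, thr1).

(2, 3)

invoked at 1, A has no predecessors; its own thr1 bump gives (0, 1)
invoked at 3, B has no predecessors; its own thr0 bump gives (1, 0)
C, invoked 4, takes VC(A)=(0, 1) under max, adds 1 for thr1 → (0, 2)
D, invoked 6, takes VC(C)=(0, 2) under max, adds 1 for thr1 → (0, 3)
E, invoked 9, takes VC(D)=(0, 3) under max, adds 1 for thr1 → (0, 4)
G, invoked 12, takes VC(E)=(0, 4) under max, adds 1 for thr1 → (0, 5)
F, invoked 11, takes VC(B)=(1, 0), VC(D)=(0, 3) under max, adds 1 for thr0 → (2, 3)
J, invoked 18, takes VC(G)=(0, 5) under max, adds 1 for thr1 → (0, 6)
H, invoked 14, takes VC(C)=(0, 2), VC(F)=(2, 3) under max, adds 1 for thr0 → (3, 3)
I, invoked 17, takes VC(H)=(3, 3) under max, adds 1 for thr0 → (4, 3)
target: VC(F) = (2, 3)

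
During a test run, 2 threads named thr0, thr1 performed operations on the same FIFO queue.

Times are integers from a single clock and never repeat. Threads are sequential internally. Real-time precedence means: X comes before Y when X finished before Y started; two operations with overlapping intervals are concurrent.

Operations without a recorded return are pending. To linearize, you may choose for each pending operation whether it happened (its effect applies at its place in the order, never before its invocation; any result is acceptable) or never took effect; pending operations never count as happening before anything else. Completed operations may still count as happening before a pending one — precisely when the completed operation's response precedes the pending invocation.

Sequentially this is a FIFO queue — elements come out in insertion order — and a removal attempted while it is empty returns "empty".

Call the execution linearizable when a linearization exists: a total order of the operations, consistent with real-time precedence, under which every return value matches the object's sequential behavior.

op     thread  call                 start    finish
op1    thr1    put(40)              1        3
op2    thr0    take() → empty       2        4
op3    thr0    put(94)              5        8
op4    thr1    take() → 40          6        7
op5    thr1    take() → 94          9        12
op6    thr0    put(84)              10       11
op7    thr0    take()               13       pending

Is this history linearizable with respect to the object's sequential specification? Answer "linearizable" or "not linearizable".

linearizable

one valid linearization: op2, op1, op3, op4, op5, op6
after step 1 (op2 take() → empty): queue <>
after step 2 (op1 put(40)): queue <40>
after step 3 (op3 put(94)): queue <40,94>
after step 4 (op4 take() → 40): queue <94>
after step 5 (op5 take() → 94): queue <>
after step 6 (op6 put(84)): queue <84>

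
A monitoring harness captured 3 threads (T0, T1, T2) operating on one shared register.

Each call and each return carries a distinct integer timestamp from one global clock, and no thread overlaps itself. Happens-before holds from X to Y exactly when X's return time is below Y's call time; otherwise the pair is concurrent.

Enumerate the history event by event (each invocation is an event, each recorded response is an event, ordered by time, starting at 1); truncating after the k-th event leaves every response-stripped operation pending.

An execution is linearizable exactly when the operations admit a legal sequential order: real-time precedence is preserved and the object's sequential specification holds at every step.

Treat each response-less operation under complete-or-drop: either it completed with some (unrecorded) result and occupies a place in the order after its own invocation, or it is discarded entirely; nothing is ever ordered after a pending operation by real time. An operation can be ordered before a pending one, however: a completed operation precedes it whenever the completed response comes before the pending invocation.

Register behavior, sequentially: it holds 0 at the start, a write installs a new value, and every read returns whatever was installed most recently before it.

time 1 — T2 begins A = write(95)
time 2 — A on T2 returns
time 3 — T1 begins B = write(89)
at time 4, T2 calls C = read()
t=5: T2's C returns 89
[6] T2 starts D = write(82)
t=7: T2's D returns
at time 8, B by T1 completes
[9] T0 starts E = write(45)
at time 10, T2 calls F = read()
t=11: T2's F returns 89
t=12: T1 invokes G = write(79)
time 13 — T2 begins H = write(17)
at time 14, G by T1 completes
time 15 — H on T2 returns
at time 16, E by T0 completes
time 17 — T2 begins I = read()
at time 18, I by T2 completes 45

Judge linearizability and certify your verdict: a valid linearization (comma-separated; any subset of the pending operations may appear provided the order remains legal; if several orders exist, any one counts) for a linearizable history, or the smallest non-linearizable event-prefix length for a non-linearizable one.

cut after 10 events: linearizable; cut after 11 events (F responds, time 11): not linearizable
every one of the 3 real-time-consistent orders over 5 completed register ops fails the sequential spec
no escape via the 1 pending operation (E): every completion choice fails
one such order, A, B, C, D, F (pending dropped), breaks at step 5 where F read() → 89 is illegal
one such order, A, C, B, D, F (pending dropped), breaks at step 2 where C read() → 89 is illegal

not linearizable — minimal violating prefix: 11 events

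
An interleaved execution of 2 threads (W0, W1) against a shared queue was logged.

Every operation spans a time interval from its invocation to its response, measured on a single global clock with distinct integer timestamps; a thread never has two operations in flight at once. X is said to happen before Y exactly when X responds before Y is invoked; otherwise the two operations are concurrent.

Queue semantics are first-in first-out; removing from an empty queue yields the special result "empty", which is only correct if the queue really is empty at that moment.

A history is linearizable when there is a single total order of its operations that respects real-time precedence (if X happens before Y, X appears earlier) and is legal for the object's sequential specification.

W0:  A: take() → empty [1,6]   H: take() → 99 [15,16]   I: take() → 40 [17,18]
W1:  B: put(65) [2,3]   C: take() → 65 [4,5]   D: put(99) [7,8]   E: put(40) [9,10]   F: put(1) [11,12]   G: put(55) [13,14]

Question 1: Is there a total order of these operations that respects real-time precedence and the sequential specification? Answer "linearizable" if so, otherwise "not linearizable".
linearizable

one valid linearization: A, B, C, D, E, F, G, H, I
step 1: A take() → empty — queue <>
step 2: B put(65) — queue <65>
step 3: C take() → 65 — queue <>
step 4: D put(99) — queue <99>
step 5: E put(40) — queue <99,40>
step 6: F put(1) — queue <99,40,1>
step 7: G put(55) — queue <99,40,1,55>
step 8: H take() → 99 — queue <40,1,55>
step 9: I take() → 40 — queue <1,55>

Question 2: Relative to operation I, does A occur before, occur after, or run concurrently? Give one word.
before

A spans [1,6], I spans [17,18]
resp(A)=6 < inv(I)=17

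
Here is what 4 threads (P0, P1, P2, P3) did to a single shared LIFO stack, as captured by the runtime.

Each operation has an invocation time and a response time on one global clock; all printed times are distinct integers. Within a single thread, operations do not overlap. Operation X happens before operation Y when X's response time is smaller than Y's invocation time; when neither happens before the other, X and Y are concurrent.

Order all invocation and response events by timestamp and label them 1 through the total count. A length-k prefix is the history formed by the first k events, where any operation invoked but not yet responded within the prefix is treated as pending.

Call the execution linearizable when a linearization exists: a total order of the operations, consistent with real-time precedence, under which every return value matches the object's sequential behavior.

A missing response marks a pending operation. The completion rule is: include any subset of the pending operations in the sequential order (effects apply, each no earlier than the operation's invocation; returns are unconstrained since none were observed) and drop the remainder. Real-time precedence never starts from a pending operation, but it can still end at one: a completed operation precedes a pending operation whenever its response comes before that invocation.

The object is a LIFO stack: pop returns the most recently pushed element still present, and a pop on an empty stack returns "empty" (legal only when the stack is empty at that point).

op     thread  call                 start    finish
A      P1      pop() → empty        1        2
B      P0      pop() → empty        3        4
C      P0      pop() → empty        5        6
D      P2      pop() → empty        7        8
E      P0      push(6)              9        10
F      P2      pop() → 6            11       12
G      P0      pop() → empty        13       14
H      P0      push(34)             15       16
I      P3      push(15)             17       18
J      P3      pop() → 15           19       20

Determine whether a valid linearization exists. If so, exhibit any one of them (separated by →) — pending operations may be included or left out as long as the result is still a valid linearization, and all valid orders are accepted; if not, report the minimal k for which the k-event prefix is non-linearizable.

linearizable — witness: A → B → C → D → E → F → G → H → I → J

step 1: A pop() → empty — stack <>
step 2: B pop() → empty — stack <>
step 3: C pop() → empty — stack <>
step 4: D pop() → empty — stack <>
step 5: E push(6) — stack <6>
step 6: F pop() → 6 — stack <>
step 7: G pop() → empty — stack <>
step 8: H push(34) — stack <34>
step 9: I push(15) — stack <34,15>
step 10: J pop() → 15 — stack <34>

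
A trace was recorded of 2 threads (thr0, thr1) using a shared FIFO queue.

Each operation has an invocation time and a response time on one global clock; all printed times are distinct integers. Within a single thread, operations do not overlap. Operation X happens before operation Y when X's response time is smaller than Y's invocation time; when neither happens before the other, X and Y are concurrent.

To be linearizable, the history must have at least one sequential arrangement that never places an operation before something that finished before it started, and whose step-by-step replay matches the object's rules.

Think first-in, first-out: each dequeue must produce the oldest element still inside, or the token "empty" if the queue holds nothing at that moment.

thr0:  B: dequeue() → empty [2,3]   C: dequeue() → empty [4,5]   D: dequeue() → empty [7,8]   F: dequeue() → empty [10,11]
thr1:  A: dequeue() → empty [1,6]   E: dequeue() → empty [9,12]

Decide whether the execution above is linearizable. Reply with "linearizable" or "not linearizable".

one valid linearization: A, B, C, D, E, F
step 1: A dequeue() → empty — queue <>
step 2: B dequeue() → empty — queue <>
step 3: C dequeue() → empty — queue <>
step 4: D dequeue() → empty — queue <>
step 5: E dequeue() → empty — queue <>
step 6: F dequeue() → empty — queue <>

linearizable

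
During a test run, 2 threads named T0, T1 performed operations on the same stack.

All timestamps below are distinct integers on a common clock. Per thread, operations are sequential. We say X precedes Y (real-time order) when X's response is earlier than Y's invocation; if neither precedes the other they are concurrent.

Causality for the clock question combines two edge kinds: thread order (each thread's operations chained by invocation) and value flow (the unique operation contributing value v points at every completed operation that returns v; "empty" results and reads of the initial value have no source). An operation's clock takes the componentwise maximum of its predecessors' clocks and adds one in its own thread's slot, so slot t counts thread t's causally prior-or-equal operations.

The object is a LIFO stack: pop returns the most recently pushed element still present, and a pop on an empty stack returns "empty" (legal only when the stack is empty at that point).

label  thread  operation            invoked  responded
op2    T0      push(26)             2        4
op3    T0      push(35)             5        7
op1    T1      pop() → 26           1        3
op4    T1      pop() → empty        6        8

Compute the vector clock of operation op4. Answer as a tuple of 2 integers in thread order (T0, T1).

op2, invoked 2, has no incoming edges; only T0's bump applies → (1, 0)
op1, invoked 1, takes VC(op2)=(1, 0) under max, adds 1 for T1 → (1, 1)
op3, invoked 5, takes VC(op2)=(1, 0) under max, adds 1 for T0 → (2, 0)
op4, invoked 6, takes VC(op1)=(1, 1) under max, adds 1 for T1 → (1, 2)
target: VC(op4) = (1, 2)

(1, 2)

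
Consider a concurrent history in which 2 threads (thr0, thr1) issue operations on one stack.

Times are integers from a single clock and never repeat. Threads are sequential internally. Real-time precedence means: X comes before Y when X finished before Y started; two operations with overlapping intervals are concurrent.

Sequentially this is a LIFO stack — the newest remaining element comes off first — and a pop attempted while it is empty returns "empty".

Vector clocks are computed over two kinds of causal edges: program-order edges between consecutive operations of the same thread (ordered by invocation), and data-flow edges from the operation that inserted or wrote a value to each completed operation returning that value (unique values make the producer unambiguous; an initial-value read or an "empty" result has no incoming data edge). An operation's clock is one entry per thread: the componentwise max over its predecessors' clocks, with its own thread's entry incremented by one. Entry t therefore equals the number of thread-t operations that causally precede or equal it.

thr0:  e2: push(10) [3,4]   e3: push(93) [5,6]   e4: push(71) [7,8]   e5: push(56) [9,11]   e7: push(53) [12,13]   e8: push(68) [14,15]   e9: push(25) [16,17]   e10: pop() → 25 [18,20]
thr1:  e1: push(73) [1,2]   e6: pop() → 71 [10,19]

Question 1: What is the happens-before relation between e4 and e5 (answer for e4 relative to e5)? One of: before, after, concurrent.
e4 spans [7,8], e5 spans [9,11]
resp(e4)=8 < inv(e5)=9

before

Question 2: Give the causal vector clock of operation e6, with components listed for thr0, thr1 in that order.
VC(e1, invoked at 1): no causal predecessors; +1 on thr1 → (0, 1)
VC(e2, invoked at 3): no causal predecessors; +1 on thr0 → (1, 0)
invoked at 5, e3 merges VC(e2)=(1, 0) and bumps thr0's slot → (2, 0)
invoked at 7, e4 merges VC(e3)=(2, 0) and bumps thr0's slot → (3, 0)
invoked at 9, e5 merges VC(e4)=(3, 0) and bumps thr0's slot → (4, 0)
invoked at 10, e6 merges VC(e1)=(0, 1), VC(e4)=(3, 0) and bumps thr1's slot → (3, 2)
invoked at 12, e7 merges VC(e5)=(4, 0) and bumps thr0's slot → (5, 0)
invoked at 14, e8 merges VC(e7)=(5, 0) and bumps thr0's slot → (6, 0)
invoked at 16, e9 merges VC(e8)=(6, 0) and bumps thr0's slot → (7, 0)
invoked at 18, e10 merges VC(e9)=(7, 0) and bumps thr0's slot → (8, 0)
target: VC(e6) = (3, 2)

(3, 2)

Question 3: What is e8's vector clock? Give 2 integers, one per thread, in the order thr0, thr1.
no predecessors for e1 (invoked 1): thr1 increments from zero → (0, 1)
no predecessors for e2 (invoked 3): thr0 increments from zero → (1, 0)
merge at e3 (invoked 5): VC(e2)=(1, 0), own-thread bump on thr0 → (2, 0)
merge at e4 (invoked 7): VC(e3)=(2, 0), own-thread bump on thr0 → (3, 0)
merge at e5 (invoked 9): VC(e4)=(3, 0), own-thread bump on thr0 → (4, 0)
merge at e6 (invoked 10): VC(e1)=(0, 1), VC(e4)=(3, 0), own-thread bump on thr1 → (3, 2)
merge at e7 (invoked 12): VC(e5)=(4, 0), own-thread bump on thr0 → (5, 0)
merge at e8 (invoked 14): VC(e7)=(5, 0), own-thread bump on thr0 → (6, 0)
merge at e9 (invoked 16): VC(e8)=(6, 0), own-thread bump on thr0 → (7, 0)
merge at e10 (invoked 18): VC(e9)=(7, 0), own-thread bump on thr0 → (8, 0)
target: VC(e8) = (6, 0)

(6, 0)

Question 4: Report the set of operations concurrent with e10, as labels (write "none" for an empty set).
concurrent with e10 ([18,20]): every op whose interval crosses 18..20
e1 [1,2]: before
e2 [3,4]: before
e3 [5,6]: before
e4 [7,8]: before
e5 [9,11]: before
e6 [10,19]: concurrent
e7 [12,13]: before
e8 [14,15]: before
e9 [16,17]: before

e6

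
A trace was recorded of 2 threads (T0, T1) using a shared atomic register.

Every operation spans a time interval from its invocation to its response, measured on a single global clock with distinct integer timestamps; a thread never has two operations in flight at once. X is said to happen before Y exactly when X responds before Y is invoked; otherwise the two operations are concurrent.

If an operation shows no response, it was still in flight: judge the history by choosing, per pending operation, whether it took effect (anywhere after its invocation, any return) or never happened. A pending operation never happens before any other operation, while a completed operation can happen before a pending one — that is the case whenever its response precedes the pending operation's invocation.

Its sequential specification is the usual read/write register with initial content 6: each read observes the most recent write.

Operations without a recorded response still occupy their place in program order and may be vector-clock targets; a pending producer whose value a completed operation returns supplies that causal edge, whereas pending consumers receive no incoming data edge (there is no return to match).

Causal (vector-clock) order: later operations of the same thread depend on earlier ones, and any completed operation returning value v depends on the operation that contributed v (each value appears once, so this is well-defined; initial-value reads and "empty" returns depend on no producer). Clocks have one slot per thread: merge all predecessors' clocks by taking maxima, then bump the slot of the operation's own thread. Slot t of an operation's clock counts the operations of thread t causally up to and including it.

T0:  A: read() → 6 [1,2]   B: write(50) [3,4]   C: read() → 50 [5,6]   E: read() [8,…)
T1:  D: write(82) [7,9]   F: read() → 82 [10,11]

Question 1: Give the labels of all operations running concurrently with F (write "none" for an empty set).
concurrent with F ([10,11]): every op whose interval crosses 10..11
A [1,2]: before
B [3,4]: before
C [5,6]: before
D [7,9]: before
E [8,…): concurrent

E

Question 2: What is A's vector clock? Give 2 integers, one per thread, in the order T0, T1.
invoked at 7, D has no predecessors; its own T1 bump gives (0, 1)
invoked at 1, A has no predecessors; its own T0 bump gives (1, 0)
F, invoked 10, takes VC(D)=(0, 1) under max, adds 1 for T1 → (0, 2)
B, invoked 3, takes VC(A)=(1, 0) under max, adds 1 for T0 → (2, 0)
C, invoked 5, takes VC(B)=(2, 0) under max, adds 1 for T0 → (3, 0)
E, invoked 8, takes VC(C)=(3, 0) under max, adds 1 for T0 → (4, 0)
target: VC(A) = (1, 0)

(1, 0)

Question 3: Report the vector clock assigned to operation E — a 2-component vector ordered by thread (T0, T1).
D, invoked 7, has no incoming edges; only T1's bump applies → (0, 1)
A, invoked 1, has no incoming edges; only T0's bump applies → (1, 0)
VC(F, invoked at 10): max of VC(D)=(0, 1), then +1 on thread T1 → (0, 2)
VC(B, invoked at 3): max of VC(A)=(1, 0), then +1 on thread T0 → (2, 0)
VC(C, invoked at 5): max of VC(B)=(2, 0), then +1 on thread T0 → (3, 0)
VC(E, invoked at 8): max of VC(C)=(3, 0), then +1 on thread T0 → (4, 0)
target: VC(E) = (4, 0)

(4, 0)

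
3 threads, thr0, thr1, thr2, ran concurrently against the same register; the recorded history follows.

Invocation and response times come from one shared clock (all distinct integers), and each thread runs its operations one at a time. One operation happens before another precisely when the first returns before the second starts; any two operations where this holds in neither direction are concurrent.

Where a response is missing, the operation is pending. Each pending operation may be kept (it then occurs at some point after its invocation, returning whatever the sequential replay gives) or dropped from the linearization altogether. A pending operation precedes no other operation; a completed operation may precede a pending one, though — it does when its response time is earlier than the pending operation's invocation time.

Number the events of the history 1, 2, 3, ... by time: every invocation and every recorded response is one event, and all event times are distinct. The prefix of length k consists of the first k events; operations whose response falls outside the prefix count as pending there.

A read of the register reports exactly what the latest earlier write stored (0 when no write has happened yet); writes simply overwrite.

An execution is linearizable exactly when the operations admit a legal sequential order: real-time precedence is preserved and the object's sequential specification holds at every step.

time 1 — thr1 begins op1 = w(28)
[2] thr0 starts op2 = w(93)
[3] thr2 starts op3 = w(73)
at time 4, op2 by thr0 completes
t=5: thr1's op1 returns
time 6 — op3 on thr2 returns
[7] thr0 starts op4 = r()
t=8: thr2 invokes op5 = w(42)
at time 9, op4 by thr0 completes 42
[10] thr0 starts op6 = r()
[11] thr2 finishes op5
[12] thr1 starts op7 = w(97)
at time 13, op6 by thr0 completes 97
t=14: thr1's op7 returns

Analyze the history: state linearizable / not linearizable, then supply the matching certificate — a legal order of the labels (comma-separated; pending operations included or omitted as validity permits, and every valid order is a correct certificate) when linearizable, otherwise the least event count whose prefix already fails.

step 1: op1 w(28) — value 28
step 2: op2 w(93) — value 93
step 3: op3 w(73) — value 73
step 4: op5 w(42) — value 42
step 5: op4 r() → 42 — value 42
step 6: op7 w(97) — value 97
step 7: op6 r() → 97 — value 97

linearizable — witness: op1, op2, op3, op5, op4, op7, op6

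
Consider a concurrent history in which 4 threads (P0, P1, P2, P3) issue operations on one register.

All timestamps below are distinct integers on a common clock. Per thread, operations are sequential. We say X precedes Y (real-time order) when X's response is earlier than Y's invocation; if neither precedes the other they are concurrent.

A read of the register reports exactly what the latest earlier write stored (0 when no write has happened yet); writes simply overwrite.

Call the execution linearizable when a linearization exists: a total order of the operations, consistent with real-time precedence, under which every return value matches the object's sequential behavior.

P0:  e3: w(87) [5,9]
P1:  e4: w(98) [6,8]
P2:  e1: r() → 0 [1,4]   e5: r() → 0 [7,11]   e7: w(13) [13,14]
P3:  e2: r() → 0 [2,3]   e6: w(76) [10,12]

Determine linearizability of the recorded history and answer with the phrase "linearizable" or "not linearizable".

linearizable

a witness: e1, e2, e5, e3, e4, e6, e7
after step 1 (e1 r() → 0): value 0
after step 2 (e2 r() → 0): value 0
after step 3 (e5 r() → 0): value 0
after step 4 (e3 w(87)): value 87
after step 5 (e4 w(98)): value 98
after step 6 (e6 w(76)): value 76
after step 7 (e7 w(13)): value 13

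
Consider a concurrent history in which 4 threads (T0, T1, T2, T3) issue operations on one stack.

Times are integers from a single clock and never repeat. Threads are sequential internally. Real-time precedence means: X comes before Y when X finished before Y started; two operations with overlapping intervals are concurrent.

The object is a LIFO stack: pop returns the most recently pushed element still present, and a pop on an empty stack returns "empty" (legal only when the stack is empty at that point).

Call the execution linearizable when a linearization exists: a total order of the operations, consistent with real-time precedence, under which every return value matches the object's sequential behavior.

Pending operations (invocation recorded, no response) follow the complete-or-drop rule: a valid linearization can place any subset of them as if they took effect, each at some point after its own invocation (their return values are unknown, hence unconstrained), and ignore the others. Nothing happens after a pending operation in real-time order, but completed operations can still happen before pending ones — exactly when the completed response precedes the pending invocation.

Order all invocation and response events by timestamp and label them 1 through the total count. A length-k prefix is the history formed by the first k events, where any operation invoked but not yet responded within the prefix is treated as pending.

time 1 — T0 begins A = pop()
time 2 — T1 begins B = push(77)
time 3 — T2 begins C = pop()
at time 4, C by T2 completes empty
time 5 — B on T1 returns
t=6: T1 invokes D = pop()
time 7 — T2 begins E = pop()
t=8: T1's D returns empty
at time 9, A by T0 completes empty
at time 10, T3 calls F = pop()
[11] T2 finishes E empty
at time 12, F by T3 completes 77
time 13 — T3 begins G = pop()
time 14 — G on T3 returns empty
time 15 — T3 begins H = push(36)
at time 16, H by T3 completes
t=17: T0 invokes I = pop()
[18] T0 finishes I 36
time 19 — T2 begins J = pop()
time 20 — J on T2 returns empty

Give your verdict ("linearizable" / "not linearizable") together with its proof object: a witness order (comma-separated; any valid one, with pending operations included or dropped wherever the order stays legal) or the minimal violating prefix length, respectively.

cut after 10 events: linearizable; cut after 11 events (E responds, time 11): not linearizable
no legal order exists: 20 real-time-consistent candidates over 5 completed stack operations, all rejected
completion choices over the 1 pending operation (F) were checked; none helps
e.g. A, B, C, D, E (pending dropped): illegal at step 3, since C pop() → empty cannot apply there
e.g. A, B, C, E, D (pending dropped): illegal at step 3, since C pop() → empty cannot apply there

not linearizable — minimal violating prefix: 11 events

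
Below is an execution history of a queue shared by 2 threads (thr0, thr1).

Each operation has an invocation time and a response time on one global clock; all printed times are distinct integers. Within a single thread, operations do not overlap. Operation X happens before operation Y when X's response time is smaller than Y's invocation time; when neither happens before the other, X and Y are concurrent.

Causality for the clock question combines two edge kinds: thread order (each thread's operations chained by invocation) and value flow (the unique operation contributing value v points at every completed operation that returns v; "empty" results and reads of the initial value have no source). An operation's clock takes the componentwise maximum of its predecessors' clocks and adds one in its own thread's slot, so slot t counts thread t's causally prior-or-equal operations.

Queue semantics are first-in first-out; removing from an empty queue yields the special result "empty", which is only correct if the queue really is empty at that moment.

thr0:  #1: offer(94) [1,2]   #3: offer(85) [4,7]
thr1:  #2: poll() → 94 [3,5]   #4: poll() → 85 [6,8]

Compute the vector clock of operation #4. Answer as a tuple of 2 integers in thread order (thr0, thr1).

root op #1, invoked 1: fresh clock plus thr0's own tick → (1, 0)
merge at #2 (invoked 3): VC(#1)=(1, 0), own-thread bump on thr1 → (1, 1)
merge at #3 (invoked 4): VC(#1)=(1, 0), own-thread bump on thr0 → (2, 0)
merge at #4 (invoked 6): VC(#2)=(1, 1), VC(#3)=(2, 0), own-thread bump on thr1 → (2, 2)
target: VC(#4) = (2, 2)

(2, 2)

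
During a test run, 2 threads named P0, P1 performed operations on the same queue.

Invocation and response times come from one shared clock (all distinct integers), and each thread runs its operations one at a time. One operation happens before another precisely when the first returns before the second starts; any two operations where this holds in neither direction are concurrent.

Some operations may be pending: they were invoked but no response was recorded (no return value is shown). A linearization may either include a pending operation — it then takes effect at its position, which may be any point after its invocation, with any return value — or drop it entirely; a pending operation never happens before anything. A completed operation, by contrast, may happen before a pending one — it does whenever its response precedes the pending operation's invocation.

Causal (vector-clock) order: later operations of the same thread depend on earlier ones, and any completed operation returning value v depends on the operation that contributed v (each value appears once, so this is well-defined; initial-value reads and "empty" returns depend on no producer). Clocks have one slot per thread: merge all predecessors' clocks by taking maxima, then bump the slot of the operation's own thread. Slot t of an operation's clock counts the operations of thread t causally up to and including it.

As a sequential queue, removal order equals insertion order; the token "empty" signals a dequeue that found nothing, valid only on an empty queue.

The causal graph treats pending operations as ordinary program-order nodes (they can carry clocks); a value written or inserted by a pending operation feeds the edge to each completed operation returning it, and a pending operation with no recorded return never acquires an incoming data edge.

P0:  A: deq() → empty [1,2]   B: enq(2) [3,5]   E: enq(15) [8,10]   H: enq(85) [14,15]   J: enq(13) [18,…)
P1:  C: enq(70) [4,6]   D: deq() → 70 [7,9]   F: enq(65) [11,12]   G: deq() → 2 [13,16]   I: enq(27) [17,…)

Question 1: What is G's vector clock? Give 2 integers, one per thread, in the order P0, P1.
(2, 4)

C (invocation 4): nothing precedes it; P1's component alone gives (0, 1)
A (invocation 1): nothing precedes it; P0's component alone gives (1, 0)
invoked at 7, D merges VC(C)=(0, 1) and bumps P1's slot → (0, 2)
invoked at 3, B merges VC(A)=(1, 0) and bumps P0's slot → (2, 0)
invoked at 11, F merges VC(D)=(0, 2) and bumps P1's slot → (0, 3)
invoked at 8, E merges VC(B)=(2, 0) and bumps P0's slot → (3, 0)
invoked at 14, H merges VC(E)=(3, 0) and bumps P0's slot → (4, 0)
invoked at 18, J merges VC(H)=(4, 0) and bumps P0's slot → (5, 0)
invoked at 13, G merges VC(B)=(2, 0), VC(F)=(0, 3) and bumps P1's slot → (2, 4)
invoked at 17, I merges VC(G)=(2, 4) and bumps P1's slot → (2, 5)
target: VC(G) = (2, 4)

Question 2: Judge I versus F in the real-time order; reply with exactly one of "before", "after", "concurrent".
after

I spans [17,…), F spans [11,12]
resp(F)=12 < inv(I)=17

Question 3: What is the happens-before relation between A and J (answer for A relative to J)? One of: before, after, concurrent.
before

A spans [1,2], J spans [18,…)
resp(A)=2 < inv(J)=18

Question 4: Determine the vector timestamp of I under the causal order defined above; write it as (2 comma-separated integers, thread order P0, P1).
(2, 5)

no predecessors for C (invoked 4): P1 increments from zero → (0, 1)
no predecessors for A (invoked 1): P0 increments from zero → (1, 0)
D (invocation 7): componentwise max over VC(C)=(0, 1), +1 at P1, giving (0, 2)
B (invocation 3): componentwise max over VC(A)=(1, 0), +1 at P0, giving (2, 0)
F (invocation 11): componentwise max over VC(D)=(0, 2), +1 at P1, giving (0, 3)
E (invocation 8): componentwise max over VC(B)=(2, 0), +1 at P0, giving (3, 0)
H (invocation 14): componentwise max over VC(E)=(3, 0), +1 at P0, giving (4, 0)
J (invocation 18): componentwise max over VC(H)=(4, 0), +1 at P0, giving (5, 0)
G (invocation 13): componentwise max over VC(B)=(2, 0), VC(F)=(0, 3), +1 at P1, giving (2, 4)
I (invocation 17): componentwise max over VC(G)=(2, 4), +1 at P1, giving (2, 5)
target: VC(I) = (2, 5)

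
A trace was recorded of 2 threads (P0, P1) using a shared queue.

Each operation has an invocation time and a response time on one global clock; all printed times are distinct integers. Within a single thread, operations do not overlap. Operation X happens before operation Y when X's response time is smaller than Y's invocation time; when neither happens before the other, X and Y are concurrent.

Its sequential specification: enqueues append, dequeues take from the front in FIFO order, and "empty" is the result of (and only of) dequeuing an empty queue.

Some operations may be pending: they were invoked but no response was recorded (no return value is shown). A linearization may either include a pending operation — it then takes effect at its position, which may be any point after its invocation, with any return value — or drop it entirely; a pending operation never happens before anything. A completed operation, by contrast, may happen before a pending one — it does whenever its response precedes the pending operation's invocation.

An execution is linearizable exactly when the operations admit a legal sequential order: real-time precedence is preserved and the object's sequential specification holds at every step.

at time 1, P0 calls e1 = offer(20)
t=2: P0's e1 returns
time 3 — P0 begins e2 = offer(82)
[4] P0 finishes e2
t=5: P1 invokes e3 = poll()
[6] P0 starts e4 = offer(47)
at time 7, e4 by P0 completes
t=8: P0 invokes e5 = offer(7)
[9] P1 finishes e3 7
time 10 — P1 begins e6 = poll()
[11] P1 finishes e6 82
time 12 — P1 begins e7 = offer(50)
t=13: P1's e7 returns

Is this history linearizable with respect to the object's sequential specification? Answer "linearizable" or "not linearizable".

not linearizable

through event 8 a valid linearization exists; event 9 (e3 responding at time 9) ends that
checked exhaustively: 2 real-time-consistent orders of 4 completed operations, zero legal queue replays
including or dropping the 1 pending operation (e5) in any combination fails
e.g. e1, e2, e3, e4 (pending dropped): illegal at step 3, since e3 poll() → 7 cannot apply there
e.g. e1, e2, e4, e3 (pending dropped): illegal at step 4, since e3 poll() → 7 cannot apply there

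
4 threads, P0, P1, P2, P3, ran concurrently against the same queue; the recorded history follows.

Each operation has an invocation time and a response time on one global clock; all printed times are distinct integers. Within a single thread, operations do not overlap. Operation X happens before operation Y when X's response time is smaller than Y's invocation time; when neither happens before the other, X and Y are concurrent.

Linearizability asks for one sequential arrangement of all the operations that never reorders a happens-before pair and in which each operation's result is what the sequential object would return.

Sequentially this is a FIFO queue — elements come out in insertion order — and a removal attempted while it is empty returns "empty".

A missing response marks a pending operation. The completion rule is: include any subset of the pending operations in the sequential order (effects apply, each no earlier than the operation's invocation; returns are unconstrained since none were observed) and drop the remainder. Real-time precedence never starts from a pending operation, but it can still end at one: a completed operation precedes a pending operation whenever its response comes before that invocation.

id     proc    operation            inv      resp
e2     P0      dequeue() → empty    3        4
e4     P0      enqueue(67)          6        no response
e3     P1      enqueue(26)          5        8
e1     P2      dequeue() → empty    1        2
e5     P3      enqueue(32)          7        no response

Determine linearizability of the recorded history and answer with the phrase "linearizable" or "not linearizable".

one valid linearization: e1, e2, e3
after step 1 (e1 dequeue() → empty): queue <>
after step 2 (e2 dequeue() → empty): queue <>
after step 3 (e3 enqueue(26)): queue <26>

linearizable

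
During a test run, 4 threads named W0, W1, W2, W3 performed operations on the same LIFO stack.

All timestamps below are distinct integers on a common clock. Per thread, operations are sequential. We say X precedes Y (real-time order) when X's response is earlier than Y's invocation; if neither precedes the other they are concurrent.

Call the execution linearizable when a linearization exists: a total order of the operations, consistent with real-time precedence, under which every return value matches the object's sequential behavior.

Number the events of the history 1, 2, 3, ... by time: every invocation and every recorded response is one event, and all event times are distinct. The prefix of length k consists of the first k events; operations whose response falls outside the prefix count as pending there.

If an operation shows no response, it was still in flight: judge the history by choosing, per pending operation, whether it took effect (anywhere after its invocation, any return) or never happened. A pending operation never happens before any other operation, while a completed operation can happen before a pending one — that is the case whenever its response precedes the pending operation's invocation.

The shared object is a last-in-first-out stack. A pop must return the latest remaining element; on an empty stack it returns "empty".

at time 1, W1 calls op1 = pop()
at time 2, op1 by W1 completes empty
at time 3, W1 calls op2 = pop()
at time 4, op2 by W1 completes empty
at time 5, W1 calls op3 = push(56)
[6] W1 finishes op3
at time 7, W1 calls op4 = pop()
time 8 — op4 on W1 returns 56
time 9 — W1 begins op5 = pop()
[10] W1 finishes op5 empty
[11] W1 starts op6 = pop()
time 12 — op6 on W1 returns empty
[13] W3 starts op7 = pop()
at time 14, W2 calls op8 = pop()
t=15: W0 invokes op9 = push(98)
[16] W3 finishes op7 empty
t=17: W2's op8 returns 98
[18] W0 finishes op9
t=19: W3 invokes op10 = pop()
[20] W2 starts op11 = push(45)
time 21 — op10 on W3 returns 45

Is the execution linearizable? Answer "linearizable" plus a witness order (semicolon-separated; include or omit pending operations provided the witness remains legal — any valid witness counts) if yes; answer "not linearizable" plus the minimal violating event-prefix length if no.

after step 1 (op1 pop() → empty): stack <>
after step 2 (op2 pop() → empty): stack <>
after step 3 (op3 push(56)): stack <56>
after step 4 (op4 pop() → 56): stack <>
after step 5 (op5 pop() → empty): stack <>
after step 6 (op6 pop() → empty): stack <>
after step 7 (op7 pop() → empty): stack <>
after step 8 (op9 push(98)): stack <98>
after step 9 (op8 pop() → 98): stack <>
after step 10 (op11 push(45) (pending, included)): stack <45>
after step 11 (op10 pop() → 45): stack <>

linearizable — witness: op1; op2; op3; op4; op5; op6; op7; op9; op8; op11; op10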